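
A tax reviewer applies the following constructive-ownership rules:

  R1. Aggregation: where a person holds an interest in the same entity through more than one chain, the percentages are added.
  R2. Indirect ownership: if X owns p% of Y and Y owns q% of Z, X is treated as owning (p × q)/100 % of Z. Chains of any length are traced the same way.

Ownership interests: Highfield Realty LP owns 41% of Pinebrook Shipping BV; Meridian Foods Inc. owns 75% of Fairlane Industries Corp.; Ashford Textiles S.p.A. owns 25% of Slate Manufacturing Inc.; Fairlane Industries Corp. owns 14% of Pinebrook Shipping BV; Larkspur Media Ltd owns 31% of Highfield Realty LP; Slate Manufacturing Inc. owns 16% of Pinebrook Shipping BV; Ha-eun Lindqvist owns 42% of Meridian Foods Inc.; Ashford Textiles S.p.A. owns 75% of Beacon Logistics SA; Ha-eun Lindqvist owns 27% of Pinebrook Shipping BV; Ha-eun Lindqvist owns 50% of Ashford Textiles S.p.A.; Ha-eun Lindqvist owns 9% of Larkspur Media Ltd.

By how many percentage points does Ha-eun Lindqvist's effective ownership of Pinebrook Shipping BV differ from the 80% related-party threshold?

45.4461

Chain via Ashford Textiles S.p.A. → Slate Manufacturing Inc. (R2): 50% × 25% × 16% = 2% of Pinebrook Shipping BV.
Chain via Larkspur Media Ltd → Highfield Realty LP (R2): 9% × 31% × 41% = 1.1439% of Pinebrook Shipping BV.
Chain via Meridian Foods Inc. → Fairlane Industries Corp. (R2): 42% × 75% × 14% = 4.41% of Pinebrook Shipping BV.
Direct interest in Pinebrook Shipping BV: 27%.
Aggregating (R1): 2% + 1.1439% + 4.41% + 27% = 34.5539%.
34.5539% falls short of the 80% threshold by 45.4461 percentage points.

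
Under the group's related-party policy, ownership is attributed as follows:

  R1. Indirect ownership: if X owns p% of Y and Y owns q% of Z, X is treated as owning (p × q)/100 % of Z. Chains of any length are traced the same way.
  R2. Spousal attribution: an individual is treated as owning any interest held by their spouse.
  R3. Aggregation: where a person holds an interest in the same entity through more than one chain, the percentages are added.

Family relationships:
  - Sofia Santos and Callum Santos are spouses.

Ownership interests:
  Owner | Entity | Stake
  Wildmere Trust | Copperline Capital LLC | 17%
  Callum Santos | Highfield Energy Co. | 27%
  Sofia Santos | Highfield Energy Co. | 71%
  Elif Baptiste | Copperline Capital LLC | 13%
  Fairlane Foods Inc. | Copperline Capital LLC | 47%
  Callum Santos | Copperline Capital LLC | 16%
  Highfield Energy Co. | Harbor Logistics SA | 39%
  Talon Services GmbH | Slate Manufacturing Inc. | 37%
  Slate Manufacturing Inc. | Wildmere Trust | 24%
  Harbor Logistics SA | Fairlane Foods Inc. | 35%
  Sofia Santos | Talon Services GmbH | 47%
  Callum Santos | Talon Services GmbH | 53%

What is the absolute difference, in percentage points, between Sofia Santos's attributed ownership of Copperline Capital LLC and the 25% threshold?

By spousal attribution (R2), Sofia Santos is treated as also owning Callum Santos's interest in Talon Services GmbH, giving 47% + 53% = 100%.
By spousal attribution (R2), Sofia Santos is treated as also owning Callum Santos's interest in Highfield Energy Co, giving 71% + 27% = 98%.
By spousal attribution (R2), Sofia Santos is treated as owning Callum Santos's 16% interest in Copperline Capital LLC.
Chain via Talon Services GmbH → Slate Manufacturing Inc. → Wildmere Trust (R1): 100% × 37% × 24% × 17% = 1.5096% of Copperline Capital LLC.
Chain via Highfield Energy Co. → Harbor Logistics SA → Fairlane Foods Inc. (R1): 98% × 39% × 35% × 47% = 6.28719% of Copperline Capital LLC.
Direct interest in Copperline Capital LLC: 16%.
Aggregating (R3): 1.5096% + 6.28719% + 16% = 23.79679%.
23.79679% falls short of the 25% threshold by 1.20321 percentage points.

1.20321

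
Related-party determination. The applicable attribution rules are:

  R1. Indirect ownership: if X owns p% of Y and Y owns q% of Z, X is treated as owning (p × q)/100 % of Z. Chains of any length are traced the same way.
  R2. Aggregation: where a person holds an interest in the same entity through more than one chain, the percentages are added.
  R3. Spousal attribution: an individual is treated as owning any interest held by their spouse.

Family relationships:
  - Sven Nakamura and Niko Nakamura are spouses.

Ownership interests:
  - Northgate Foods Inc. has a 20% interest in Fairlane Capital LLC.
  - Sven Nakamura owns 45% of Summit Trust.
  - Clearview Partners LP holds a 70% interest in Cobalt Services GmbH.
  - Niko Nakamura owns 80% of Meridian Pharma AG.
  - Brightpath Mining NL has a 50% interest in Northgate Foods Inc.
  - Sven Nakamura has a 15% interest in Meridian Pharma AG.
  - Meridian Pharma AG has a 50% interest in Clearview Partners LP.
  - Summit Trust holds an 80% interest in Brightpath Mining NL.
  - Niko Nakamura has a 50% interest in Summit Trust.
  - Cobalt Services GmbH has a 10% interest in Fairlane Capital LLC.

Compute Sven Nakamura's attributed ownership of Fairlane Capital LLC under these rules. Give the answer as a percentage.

10.925%

By spousal attribution (R3), Sven Nakamura is treated as also owning Niko Nakamura's interest in Meridian Pharma AG, giving 15% + 80% = 95%.
By spousal attribution (R3), Sven Nakamura is treated as also owning Niko Nakamura's interest in Summit Trust, giving 45% + 50% = 95%.
Chain via Meridian Pharma AG → Clearview Partners LP → Cobalt Services GmbH (R1): 95% × 50% × 70% × 10% = 3.325% of Fairlane Capital LLC.
Chain via Summit Trust → Brightpath Mining NL → Northgate Foods Inc. (R1): 95% × 80% × 50% × 20% = 7.6% of Fairlane Capital LLC.
Aggregating (R2): 3.325% + 7.6% = 10.925%.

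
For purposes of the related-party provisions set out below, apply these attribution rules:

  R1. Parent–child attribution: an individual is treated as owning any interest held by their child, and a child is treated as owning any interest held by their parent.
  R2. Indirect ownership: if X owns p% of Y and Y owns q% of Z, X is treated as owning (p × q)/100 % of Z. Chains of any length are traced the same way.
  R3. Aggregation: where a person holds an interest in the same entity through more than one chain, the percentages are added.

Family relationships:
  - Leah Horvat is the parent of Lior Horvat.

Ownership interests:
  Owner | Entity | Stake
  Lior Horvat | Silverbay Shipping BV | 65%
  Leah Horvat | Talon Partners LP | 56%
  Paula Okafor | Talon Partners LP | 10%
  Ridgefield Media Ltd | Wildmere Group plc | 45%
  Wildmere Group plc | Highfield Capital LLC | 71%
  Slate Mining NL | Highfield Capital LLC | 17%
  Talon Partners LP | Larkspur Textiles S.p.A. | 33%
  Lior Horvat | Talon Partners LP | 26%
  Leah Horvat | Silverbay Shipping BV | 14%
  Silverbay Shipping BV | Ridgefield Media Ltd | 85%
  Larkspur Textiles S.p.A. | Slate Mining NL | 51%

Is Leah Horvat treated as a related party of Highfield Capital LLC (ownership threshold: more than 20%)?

By parent–child attribution (R1), Leah Horvat is treated as also owning Lior Horvat's interest in Silverbay Shipping BV, giving 14% + 65% = 79%.
By parent–child attribution (R1), Leah Horvat is treated as also owning Lior Horvat's interest in Talon Partners LP, giving 56% + 26% = 82%.
Chain via Silverbay Shipping BV → Ridgefield Media Ltd → Wildmere Group plc (R2): 79% × 85% × 45% × 71% = 21.454425% of Highfield Capital LLC.
Chain via Talon Partners LP → Larkspur Textiles S.p.A. → Slate Mining NL (R2): 82% × 33% × 51% × 17% = 2.346102% of Highfield Capital LLC.
Aggregating (R3): 21.454425% + 2.346102% = 23.800527%.
23.800527% exceeds the 20% threshold, so Leah is a related party to Highfield Capital LLC.

Yes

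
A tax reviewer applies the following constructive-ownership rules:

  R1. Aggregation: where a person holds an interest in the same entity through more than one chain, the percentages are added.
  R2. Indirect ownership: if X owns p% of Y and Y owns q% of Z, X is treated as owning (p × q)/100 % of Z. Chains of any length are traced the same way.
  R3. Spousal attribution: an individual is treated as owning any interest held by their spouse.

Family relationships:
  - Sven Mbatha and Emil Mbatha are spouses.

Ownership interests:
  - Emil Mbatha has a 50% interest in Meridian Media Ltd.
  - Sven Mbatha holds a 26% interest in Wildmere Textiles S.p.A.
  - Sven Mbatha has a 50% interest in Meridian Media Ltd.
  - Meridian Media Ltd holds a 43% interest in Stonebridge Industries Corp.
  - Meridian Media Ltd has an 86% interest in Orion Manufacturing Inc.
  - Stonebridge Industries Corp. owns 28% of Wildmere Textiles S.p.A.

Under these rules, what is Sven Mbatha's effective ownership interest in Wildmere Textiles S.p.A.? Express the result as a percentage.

38.04%

By spousal attribution (R3), Sven Mbatha is treated as also owning Emil Mbatha's interest in Meridian Media Ltd, giving 50% + 50% = 100%.
Chain via Meridian Media Ltd → Stonebridge Industries Corp. (R2): 100% × 43% × 28% = 12.04% of Wildmere Textiles S.p.A.
Direct interest in Wildmere Textiles S.p.A: 26%.
Aggregating (R1): 12.04% + 26% = 38.04%.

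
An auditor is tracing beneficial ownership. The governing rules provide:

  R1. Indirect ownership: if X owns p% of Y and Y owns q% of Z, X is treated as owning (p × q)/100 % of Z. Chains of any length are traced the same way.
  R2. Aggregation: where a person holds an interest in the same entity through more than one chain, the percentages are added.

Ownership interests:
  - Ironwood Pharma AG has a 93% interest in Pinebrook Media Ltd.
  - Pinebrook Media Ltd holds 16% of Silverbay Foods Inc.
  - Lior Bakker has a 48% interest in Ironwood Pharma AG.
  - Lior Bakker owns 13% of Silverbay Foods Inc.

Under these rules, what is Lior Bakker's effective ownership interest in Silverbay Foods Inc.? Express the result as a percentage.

20.1424%

Chain via Ironwood Pharma AG → Pinebrook Media Ltd (R1): 48% × 93% × 16% = 7.1424% of Silverbay Foods Inc.
Direct interest in Silverbay Foods Inc: 13%.
Aggregating (R2): 7.1424% + 13% = 20.1424%.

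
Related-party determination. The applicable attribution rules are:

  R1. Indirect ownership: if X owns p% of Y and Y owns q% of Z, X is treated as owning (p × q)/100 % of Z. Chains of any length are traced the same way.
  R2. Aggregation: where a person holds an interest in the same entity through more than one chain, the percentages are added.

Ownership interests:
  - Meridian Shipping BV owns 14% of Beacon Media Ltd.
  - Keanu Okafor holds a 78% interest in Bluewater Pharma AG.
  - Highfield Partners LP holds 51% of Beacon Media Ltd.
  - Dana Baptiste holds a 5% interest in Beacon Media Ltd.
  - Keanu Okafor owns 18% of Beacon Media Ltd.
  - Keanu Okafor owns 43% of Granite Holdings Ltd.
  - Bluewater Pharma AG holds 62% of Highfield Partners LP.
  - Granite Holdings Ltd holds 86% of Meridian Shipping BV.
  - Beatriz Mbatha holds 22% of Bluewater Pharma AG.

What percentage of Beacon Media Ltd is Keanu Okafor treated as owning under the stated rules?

Chain via Bluewater Pharma AG → Highfield Partners LP (R1): 78% × 62% × 51% = 24.6636% of Beacon Media Ltd.
Chain via Granite Holdings Ltd → Meridian Shipping BV (R1): 43% × 86% × 14% = 5.1772% of Beacon Media Ltd.
Direct interest in Beacon Media Ltd: 18%.
Aggregating (R2): 24.6636% + 5.1772% + 18% = 47.8408%.

47.8408%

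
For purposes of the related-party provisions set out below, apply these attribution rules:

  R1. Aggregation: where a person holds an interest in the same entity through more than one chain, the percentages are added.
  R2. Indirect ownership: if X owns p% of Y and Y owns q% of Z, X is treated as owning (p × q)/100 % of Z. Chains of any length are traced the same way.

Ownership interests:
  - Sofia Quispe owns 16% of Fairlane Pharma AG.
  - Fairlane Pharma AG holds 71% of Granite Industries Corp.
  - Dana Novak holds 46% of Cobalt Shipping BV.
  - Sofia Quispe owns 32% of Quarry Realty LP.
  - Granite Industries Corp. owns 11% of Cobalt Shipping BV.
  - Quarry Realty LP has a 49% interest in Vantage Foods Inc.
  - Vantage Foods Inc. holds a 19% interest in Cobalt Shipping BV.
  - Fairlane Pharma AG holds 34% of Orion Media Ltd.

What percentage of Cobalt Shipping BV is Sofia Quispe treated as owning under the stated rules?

4.2288%

Chain via Fairlane Pharma AG → Granite Industries Corp. (R2): 16% × 71% × 11% = 1.2496% of Cobalt Shipping BV.
Chain via Quarry Realty LP → Vantage Foods Inc. (R2): 32% × 49% × 19% = 2.9792% of Cobalt Shipping BV.
Aggregating (R1): 1.2496% + 2.9792% = 4.2288%.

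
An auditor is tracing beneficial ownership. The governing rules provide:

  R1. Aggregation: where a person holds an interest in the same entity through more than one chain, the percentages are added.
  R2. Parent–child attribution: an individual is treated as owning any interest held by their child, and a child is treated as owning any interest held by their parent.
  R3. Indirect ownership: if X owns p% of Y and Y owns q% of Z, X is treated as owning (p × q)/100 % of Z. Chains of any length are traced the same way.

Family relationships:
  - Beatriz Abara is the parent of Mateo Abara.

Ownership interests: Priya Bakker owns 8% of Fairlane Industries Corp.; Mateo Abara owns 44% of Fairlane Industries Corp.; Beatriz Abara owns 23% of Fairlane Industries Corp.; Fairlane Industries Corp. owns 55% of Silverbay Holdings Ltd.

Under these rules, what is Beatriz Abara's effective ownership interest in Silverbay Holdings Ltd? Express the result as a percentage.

By parent–child attribution (R2), Beatriz Abara is treated as also owning Mateo Abara's interest in Fairlane Industries Corp, giving 23% + 44% = 67%.
Chain via Fairlane Industries Corp. (R3): 67% × 55% = 36.85% of Silverbay Holdings Ltd.

36.85%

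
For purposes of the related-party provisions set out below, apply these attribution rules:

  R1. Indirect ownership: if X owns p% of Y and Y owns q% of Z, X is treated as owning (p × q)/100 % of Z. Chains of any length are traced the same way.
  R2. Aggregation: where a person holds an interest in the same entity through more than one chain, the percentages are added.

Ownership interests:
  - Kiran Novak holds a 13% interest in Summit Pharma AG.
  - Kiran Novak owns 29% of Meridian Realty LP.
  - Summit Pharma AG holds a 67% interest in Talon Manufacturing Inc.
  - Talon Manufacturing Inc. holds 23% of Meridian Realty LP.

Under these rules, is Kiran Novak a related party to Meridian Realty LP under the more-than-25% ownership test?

Yes

Chain via Summit Pharma AG → Talon Manufacturing Inc. (R1): 13% × 67% × 23% = 2.0033% of Meridian Realty LP.
Direct interest in Meridian Realty LP: 29%.
Aggregating (R2): 2.0033% + 29% = 31.0033%.
31.0033% exceeds the 25% threshold, so Kiran is a related party to Meridian Realty LP.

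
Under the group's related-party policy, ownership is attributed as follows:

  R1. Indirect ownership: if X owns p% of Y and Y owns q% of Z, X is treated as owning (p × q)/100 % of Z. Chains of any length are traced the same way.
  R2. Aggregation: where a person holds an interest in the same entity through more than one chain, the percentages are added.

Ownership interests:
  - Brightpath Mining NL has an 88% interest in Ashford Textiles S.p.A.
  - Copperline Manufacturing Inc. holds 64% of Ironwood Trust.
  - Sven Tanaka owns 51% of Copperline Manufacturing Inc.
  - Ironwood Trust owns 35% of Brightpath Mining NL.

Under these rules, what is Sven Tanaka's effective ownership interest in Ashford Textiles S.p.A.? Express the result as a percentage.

Chain via Copperline Manufacturing Inc. → Ironwood Trust → Brightpath Mining NL (R1): 51% × 64% × 35% × 88% = 10.05312% of Ashford Textiles S.p.A.

10.05312%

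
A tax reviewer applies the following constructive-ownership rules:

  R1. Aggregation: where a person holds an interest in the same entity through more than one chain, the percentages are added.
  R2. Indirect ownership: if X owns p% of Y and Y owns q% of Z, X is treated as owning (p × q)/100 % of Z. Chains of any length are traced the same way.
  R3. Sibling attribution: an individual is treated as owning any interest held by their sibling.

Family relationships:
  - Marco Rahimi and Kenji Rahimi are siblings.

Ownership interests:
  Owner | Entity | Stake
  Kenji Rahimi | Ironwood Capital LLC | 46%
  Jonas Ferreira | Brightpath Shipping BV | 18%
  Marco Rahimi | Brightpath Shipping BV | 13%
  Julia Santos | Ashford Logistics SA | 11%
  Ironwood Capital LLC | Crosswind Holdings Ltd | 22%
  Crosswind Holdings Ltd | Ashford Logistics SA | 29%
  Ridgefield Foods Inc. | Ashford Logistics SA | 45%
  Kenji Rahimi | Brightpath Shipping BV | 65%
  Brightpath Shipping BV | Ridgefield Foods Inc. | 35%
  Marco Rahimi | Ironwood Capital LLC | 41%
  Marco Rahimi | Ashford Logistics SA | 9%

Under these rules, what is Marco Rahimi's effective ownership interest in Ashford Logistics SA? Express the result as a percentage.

26.8356%

By sibling attribution (R3), Marco Rahimi is treated as also owning Kenji Rahimi's interest in Ironwood Capital LLC, giving 41% + 46% = 87%.
By sibling attribution (R3), Marco Rahimi is treated as also owning Kenji Rahimi's interest in Brightpath Shipping BV, giving 13% + 65% = 78%.
Chain via Ironwood Capital LLC → Crosswind Holdings Ltd (R2): 87% × 22% × 29% = 5.5506% of Ashford Logistics SA.
Chain via Brightpath Shipping BV → Ridgefield Foods Inc. (R2): 78% × 35% × 45% = 12.285% of Ashford Logistics SA.
Direct interest in Ashford Logistics SA: 9%.
Aggregating (R1): 5.5506% + 12.285% + 9% = 26.8356%.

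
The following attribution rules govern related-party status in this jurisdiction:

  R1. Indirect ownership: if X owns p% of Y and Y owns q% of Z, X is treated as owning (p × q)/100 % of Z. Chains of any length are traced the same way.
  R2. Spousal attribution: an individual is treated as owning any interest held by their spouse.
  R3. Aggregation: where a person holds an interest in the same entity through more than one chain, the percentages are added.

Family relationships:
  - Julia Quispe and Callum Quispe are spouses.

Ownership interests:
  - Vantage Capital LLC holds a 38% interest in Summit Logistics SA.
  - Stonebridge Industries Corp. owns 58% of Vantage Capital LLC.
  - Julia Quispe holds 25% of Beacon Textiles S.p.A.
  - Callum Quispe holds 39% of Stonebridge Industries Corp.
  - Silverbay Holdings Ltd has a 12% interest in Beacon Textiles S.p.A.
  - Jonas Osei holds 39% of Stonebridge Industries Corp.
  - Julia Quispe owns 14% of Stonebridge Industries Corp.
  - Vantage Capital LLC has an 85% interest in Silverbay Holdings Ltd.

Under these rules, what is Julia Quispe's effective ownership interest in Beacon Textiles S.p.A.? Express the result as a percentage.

By spousal attribution (R2), Julia Quispe is treated as also owning Callum Quispe's interest in Stonebridge Industries Corp, giving 14% + 39% = 53%.
Chain via Stonebridge Industries Corp. → Vantage Capital LLC → Silverbay Holdings Ltd (R1): 53% × 58% × 85% × 12% = 3.13548% of Beacon Textiles S.p.A.
Direct interest in Beacon Textiles S.p.A: 25%.
Aggregating (R3): 3.13548% + 25% = 28.13548%.

28.13548%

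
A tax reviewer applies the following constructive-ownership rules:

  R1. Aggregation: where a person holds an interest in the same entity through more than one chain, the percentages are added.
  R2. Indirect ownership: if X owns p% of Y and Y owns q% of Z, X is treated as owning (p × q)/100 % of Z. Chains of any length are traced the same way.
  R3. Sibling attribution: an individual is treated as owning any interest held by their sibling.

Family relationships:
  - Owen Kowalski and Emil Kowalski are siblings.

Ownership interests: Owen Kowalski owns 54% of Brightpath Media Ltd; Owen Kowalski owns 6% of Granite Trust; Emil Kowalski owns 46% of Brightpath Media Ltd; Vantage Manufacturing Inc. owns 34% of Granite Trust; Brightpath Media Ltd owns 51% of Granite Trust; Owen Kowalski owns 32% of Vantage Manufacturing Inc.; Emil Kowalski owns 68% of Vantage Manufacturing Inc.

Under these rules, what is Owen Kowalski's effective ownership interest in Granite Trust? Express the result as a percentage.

91%

By sibling attribution (R3), Owen Kowalski is treated as also owning Emil Kowalski's interest in Brightpath Media Ltd, giving 54% + 46% = 100%.
By sibling attribution (R3), Owen Kowalski is treated as also owning Emil Kowalski's interest in Vantage Manufacturing Inc, giving 32% + 68% = 100%.
Chain via Brightpath Media Ltd (R2): 100% × 51% = 51% of Granite Trust.
Chain via Vantage Manufacturing Inc. (R2): 100% × 34% = 34% of Granite Trust.
Direct interest in Granite Trust: 6%.
Aggregating (R1): 51% + 34% + 6% = 91%.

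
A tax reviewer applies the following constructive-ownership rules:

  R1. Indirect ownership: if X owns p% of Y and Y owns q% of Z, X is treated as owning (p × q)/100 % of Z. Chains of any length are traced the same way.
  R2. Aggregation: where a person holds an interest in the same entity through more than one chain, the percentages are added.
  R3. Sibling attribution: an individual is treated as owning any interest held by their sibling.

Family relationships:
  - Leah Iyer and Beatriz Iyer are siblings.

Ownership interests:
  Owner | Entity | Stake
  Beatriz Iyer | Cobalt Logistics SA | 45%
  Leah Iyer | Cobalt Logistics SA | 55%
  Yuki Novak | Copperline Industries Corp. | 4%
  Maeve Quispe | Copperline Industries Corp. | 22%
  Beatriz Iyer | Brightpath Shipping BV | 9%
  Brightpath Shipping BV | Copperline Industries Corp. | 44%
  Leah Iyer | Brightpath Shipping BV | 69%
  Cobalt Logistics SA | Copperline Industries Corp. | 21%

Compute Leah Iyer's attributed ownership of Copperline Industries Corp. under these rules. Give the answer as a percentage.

By sibling attribution (R3), Leah Iyer is treated as also owning Beatriz Iyer's interest in Brightpath Shipping BV, giving 69% + 9% = 78%.
By sibling attribution (R3), Leah Iyer is treated as also owning Beatriz Iyer's interest in Cobalt Logistics SA, giving 55% + 45% = 100%.
Chain via Brightpath Shipping BV (R1): 78% × 44% = 34.32% of Copperline Industries Corp.
Chain via Cobalt Logistics SA (R1): 100% × 21% = 21% of Copperline Industries Corp.
Aggregating (R2): 34.32% + 21% = 55.32%.

55.32%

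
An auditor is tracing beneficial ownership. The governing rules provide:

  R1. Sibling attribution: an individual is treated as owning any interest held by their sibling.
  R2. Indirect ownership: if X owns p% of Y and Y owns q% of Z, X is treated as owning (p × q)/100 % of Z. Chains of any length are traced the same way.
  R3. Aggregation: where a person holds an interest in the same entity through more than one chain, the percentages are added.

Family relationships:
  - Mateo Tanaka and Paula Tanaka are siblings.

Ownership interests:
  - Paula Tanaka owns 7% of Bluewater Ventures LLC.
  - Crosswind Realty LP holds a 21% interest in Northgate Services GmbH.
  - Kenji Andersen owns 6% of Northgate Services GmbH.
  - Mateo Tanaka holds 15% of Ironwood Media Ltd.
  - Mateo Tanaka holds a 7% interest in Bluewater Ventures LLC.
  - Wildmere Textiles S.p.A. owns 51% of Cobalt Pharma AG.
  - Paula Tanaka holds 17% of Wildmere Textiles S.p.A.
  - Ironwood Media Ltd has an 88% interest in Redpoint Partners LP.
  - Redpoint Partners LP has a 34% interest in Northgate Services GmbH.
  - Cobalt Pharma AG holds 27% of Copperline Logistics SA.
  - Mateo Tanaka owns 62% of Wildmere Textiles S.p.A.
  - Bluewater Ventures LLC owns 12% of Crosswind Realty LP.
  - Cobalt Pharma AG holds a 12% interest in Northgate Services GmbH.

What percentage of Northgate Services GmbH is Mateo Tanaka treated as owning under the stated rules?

9.6756%

By sibling attribution (R1), Mateo Tanaka is treated as also owning Paula Tanaka's interest in Bluewater Ventures LLC, giving 7% + 7% = 14%.
By sibling attribution (R1), Mateo Tanaka is treated as also owning Paula Tanaka's interest in Wildmere Textiles S.p.A, giving 62% + 17% = 79%.
Chain via Bluewater Ventures LLC → Crosswind Realty LP (R2): 14% × 12% × 21% = 0.3528% of Northgate Services GmbH.
Chain via Wildmere Textiles S.p.A. → Cobalt Pharma AG (R2): 79% × 51% × 12% = 4.8348% of Northgate Services GmbH.
Chain via Ironwood Media Ltd → Redpoint Partners LP (R2): 15% × 88% × 34% = 4.488% of Northgate Services GmbH.
Aggregating (R3): 0.3528% + 4.8348% + 4.488% = 9.6756%.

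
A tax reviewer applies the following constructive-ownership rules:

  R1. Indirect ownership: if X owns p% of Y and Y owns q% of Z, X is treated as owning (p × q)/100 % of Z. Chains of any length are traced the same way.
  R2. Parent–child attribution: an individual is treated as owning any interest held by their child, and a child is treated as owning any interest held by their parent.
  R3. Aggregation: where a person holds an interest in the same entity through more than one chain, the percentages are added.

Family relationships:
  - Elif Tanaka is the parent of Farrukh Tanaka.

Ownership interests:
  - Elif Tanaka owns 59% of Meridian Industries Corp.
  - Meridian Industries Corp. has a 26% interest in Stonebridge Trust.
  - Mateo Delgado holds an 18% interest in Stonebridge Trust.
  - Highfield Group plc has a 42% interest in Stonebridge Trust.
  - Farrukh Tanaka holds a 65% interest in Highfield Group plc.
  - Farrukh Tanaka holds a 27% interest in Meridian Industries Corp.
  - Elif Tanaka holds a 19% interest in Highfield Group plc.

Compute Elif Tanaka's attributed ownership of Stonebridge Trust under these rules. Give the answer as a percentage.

By parent–child attribution (R2), Elif Tanaka is treated as also owning Farrukh Tanaka's interest in Highfield Group plc, giving 19% + 65% = 84%.
By parent–child attribution (R2), Elif Tanaka is treated as also owning Farrukh Tanaka's interest in Meridian Industries Corp, giving 59% + 27% = 86%.
Chain via Highfield Group plc (R1): 84% × 42% = 35.28% of Stonebridge Trust.
Chain via Meridian Industries Corp. (R1): 86% × 26% = 22.36% of Stonebridge Trust.
Aggregating (R3): 35.28% + 22.36% = 57.64%.

57.64%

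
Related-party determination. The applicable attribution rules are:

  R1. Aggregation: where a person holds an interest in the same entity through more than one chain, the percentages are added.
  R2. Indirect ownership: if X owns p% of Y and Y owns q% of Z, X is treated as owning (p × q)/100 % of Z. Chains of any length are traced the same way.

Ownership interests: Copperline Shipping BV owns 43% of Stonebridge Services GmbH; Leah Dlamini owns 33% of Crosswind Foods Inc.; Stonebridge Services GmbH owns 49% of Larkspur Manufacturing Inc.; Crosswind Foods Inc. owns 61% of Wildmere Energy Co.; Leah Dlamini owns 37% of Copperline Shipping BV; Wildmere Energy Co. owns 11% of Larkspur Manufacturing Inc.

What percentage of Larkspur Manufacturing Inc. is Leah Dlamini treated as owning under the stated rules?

10.0102%

Chain via Copperline Shipping BV → Stonebridge Services GmbH (R2): 37% × 43% × 49% = 7.7959% of Larkspur Manufacturing Inc.
Chain via Crosswind Foods Inc. → Wildmere Energy Co. (R2): 33% × 61% × 11% = 2.2143% of Larkspur Manufacturing Inc.
Aggregating (R1): 7.7959% + 2.2143% = 10.0102%.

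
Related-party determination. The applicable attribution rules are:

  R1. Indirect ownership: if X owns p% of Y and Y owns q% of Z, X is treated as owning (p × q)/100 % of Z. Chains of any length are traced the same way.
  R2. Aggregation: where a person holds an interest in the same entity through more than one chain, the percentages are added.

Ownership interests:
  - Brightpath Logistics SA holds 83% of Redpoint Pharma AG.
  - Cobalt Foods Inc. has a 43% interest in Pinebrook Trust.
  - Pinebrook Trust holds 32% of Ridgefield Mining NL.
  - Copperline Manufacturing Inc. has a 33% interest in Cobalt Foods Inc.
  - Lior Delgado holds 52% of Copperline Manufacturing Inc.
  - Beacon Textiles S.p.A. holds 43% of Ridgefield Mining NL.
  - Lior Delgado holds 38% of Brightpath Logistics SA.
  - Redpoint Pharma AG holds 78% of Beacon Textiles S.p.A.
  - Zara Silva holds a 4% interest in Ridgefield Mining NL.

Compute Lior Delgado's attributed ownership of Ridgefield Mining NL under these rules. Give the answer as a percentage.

Chain via Copperline Manufacturing Inc. → Cobalt Foods Inc. → Pinebrook Trust (R1): 52% × 33% × 43% × 32% = 2.361216% of Ridgefield Mining NL.
Chain via Brightpath Logistics SA → Redpoint Pharma AG → Beacon Textiles S.p.A. (R1): 38% × 83% × 78% × 43% = 10.578516% of Ridgefield Mining NL.
Aggregating (R2): 2.361216% + 10.578516% = 12.939732%.

12.939732%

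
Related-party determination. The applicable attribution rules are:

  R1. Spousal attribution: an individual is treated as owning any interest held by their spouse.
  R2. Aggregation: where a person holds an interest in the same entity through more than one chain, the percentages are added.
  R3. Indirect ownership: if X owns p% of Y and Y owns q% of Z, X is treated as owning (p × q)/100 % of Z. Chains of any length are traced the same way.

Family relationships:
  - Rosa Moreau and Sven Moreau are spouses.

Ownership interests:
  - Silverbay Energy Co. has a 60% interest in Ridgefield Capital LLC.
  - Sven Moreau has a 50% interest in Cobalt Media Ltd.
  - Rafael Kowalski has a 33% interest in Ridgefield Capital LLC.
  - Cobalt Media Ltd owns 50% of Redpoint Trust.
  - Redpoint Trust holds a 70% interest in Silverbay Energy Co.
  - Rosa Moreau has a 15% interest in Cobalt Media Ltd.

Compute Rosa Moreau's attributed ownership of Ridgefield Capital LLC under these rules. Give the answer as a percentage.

By spousal attribution (R1), Rosa Moreau is treated as also owning Sven Moreau's interest in Cobalt Media Ltd, giving 15% + 50% = 65%.
Chain via Cobalt Media Ltd → Redpoint Trust → Silverbay Energy Co. (R3): 65% × 50% × 70% × 60% = 13.65% of Ridgefield Capital LLC.

13.65%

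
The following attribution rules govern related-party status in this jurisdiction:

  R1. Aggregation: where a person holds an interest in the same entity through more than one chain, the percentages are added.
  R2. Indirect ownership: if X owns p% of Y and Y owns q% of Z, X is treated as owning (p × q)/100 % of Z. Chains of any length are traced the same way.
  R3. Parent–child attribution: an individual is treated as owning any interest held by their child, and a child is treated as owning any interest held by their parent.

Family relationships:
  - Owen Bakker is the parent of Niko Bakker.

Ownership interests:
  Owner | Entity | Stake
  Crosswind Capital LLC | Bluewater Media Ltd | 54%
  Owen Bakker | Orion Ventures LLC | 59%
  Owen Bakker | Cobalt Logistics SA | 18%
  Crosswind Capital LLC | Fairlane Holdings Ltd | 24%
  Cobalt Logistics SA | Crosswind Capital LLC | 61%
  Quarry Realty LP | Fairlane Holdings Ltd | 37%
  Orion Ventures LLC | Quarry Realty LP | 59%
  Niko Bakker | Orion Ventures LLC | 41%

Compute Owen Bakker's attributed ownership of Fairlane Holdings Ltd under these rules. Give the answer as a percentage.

By parent–child attribution (R3), Owen Bakker is treated as also owning Niko Bakker's interest in Orion Ventures LLC, giving 59% + 41% = 100%.
Chain via Cobalt Logistics SA → Crosswind Capital LLC (R2): 18% × 61% × 24% = 2.6352% of Fairlane Holdings Ltd.
Chain via Orion Ventures LLC → Quarry Realty LP (R2): 100% × 59% × 37% = 21.83% of Fairlane Holdings Ltd.
Aggregating (R1): 2.6352% + 21.83% = 24.4652%.

24.4652%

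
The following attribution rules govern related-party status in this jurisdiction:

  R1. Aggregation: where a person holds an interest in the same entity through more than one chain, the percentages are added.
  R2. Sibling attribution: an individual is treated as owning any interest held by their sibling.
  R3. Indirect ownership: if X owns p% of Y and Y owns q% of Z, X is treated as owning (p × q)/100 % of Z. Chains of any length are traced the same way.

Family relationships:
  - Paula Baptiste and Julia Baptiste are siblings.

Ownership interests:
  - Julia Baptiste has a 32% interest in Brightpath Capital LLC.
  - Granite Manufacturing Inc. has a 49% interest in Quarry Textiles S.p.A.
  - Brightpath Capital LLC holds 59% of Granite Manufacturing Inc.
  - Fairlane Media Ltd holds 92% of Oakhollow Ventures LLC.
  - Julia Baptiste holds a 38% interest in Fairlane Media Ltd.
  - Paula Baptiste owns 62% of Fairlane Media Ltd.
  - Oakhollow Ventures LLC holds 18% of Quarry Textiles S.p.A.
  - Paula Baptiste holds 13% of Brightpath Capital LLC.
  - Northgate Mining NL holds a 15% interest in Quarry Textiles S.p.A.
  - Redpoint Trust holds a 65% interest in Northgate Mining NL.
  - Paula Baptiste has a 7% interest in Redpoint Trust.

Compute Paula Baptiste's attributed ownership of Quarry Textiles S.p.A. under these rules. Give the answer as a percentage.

30.252%

By sibling attribution (R2), Paula Baptiste is treated as also owning Julia Baptiste's interest in Brightpath Capital LLC, giving 13% + 32% = 45%.
By sibling attribution (R2), Paula Baptiste is treated as also owning Julia Baptiste's interest in Fairlane Media Ltd, giving 62% + 38% = 100%.
Chain via Brightpath Capital LLC → Granite Manufacturing Inc. (R3): 45% × 59% × 49% = 13.0095% of Quarry Textiles S.p.A.
Chain via Redpoint Trust → Northgate Mining NL (R3): 7% × 65% × 15% = 0.6825% of Quarry Textiles S.p.A.
Chain via Fairlane Media Ltd → Oakhollow Ventures LLC (R3): 100% × 92% × 18% = 16.56% of Quarry Textiles S.p.A.
Aggregating (R1): 13.0095% + 0.6825% + 16.56% = 30.252%.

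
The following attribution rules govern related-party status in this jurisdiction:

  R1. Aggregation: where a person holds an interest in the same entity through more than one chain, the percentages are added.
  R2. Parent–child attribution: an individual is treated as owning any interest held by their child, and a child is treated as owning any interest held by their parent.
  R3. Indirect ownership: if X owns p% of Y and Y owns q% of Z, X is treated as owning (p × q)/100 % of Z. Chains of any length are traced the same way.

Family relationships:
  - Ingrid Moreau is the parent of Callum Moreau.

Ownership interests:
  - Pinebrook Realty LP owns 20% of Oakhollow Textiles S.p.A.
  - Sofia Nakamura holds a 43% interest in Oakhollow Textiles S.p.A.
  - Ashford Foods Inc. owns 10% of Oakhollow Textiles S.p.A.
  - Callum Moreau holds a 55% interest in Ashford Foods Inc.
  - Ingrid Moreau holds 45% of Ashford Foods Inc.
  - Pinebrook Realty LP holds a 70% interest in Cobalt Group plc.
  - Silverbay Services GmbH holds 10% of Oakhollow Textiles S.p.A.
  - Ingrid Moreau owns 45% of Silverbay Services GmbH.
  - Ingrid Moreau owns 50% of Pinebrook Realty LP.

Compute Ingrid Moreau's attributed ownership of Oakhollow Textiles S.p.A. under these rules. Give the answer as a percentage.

By parent–child attribution (R2), Ingrid Moreau is treated as also owning Callum Moreau's interest in Ashford Foods Inc, giving 45% + 55% = 100%.
Chain via Ashford Foods Inc. (R3): 100% × 10% = 10% of Oakhollow Textiles S.p.A.
Chain via Pinebrook Realty LP (R3): 50% × 20% = 10% of Oakhollow Textiles S.p.A.
Chain via Silverbay Services GmbH (R3): 45% × 10% = 4.5% of Oakhollow Textiles S.p.A.
Aggregating (R1): 10% + 10% + 4.5% = 24.5%.

24.5%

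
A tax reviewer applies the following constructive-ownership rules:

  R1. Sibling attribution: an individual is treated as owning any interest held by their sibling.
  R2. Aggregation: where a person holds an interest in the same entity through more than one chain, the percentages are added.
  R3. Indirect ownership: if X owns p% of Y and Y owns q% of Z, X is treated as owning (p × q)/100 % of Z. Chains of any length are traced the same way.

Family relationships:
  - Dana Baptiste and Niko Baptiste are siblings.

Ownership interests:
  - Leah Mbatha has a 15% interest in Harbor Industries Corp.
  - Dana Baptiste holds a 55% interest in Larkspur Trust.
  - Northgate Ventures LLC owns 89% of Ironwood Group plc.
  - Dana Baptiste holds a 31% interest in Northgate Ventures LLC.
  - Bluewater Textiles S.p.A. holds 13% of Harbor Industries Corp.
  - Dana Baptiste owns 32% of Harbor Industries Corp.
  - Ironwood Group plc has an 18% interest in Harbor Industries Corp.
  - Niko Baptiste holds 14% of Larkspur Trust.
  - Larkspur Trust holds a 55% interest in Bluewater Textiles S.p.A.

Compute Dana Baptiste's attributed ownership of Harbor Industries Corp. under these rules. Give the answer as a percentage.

41.8997%

By sibling attribution (R1), Dana Baptiste is treated as also owning Niko Baptiste's interest in Larkspur Trust, giving 55% + 14% = 69%.
Chain via Northgate Ventures LLC → Ironwood Group plc (R3): 31% × 89% × 18% = 4.9662% of Harbor Industries Corp.
Chain via Larkspur Trust → Bluewater Textiles S.p.A. (R3): 69% × 55% × 13% = 4.9335% of Harbor Industries Corp.
Direct interest in Harbor Industries Corp: 32%.
Aggregating (R2): 4.9662% + 4.9335% + 32% = 41.8997%.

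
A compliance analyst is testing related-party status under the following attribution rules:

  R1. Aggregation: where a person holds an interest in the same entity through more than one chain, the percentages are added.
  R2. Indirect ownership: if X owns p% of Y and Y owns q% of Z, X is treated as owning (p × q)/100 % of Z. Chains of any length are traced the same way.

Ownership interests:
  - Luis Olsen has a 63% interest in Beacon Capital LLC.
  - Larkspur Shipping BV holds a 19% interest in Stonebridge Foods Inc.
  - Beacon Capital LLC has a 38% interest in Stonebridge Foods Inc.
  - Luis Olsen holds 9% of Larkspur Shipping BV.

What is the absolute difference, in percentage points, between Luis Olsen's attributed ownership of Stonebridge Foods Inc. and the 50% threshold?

24.35

Chain via Larkspur Shipping BV (R2): 9% × 19% = 1.71% of Stonebridge Foods Inc.
Chain via Beacon Capital LLC (R2): 63% × 38% = 23.94% of Stonebridge Foods Inc.
Aggregating (R1): 1.71% + 23.94% = 25.65%.
25.65% falls short of the 50% threshold by 24.35 percentage points.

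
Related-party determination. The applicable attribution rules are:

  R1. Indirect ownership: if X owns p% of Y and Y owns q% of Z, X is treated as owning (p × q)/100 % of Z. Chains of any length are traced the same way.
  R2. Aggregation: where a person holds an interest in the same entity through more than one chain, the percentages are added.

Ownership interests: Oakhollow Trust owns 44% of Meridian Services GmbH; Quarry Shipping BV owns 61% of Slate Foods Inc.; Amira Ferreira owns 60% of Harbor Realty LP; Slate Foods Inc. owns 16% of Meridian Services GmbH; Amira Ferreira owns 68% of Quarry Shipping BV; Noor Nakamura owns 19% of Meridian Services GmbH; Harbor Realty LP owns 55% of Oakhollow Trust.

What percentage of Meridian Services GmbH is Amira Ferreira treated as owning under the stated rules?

21.1568%

Chain via Harbor Realty LP → Oakhollow Trust (R1): 60% × 55% × 44% = 14.52% of Meridian Services GmbH.
Chain via Quarry Shipping BV → Slate Foods Inc. (R1): 68% × 61% × 16% = 6.6368% of Meridian Services GmbH.
Aggregating (R2): 14.52% + 6.6368% = 21.1568%.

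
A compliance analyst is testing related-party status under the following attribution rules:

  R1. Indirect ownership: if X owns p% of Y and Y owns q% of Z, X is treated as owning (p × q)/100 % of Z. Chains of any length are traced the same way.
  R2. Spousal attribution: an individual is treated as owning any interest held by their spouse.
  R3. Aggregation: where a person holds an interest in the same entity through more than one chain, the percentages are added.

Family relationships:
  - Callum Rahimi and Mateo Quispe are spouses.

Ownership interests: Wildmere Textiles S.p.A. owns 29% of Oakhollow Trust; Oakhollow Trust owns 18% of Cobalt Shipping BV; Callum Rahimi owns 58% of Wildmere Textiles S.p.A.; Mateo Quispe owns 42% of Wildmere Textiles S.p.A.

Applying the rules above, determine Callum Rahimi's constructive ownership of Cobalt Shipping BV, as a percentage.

By spousal attribution (R2), Callum Rahimi is treated as also owning Mateo Quispe's interest in Wildmere Textiles S.p.A, giving 58% + 42% = 100%.
Chain via Wildmere Textiles S.p.A. → Oakhollow Trust (R1): 100% × 29% × 18% = 5.22% of Cobalt Shipping BV.

5.22%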